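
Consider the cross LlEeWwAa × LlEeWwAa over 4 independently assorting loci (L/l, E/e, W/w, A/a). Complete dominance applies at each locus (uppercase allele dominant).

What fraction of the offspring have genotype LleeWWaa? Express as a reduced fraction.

LlEeWwAa gametes: LEWA×1, LEWa×1, LEwA×1, LEwa×1, LeWA×1, LeWa×1, LewA×1, Lewa×1, lEWA×1, lEWa×1, lEwA×1, lEwa×1, leWA×1, leWa×1, lewA×1, lewa×1
LlEeWwAa gametes: LEWA×1, LEWa×1, LEwA×1, LEwa×1, LeWA×1, LeWa×1, LewA×1, Lewa×1, lEWA×1, lEWa×1, lEwA×1, lEwa×1, leWA×1, leWa×1, lewA×1, lewa×1
LlEeWwAa×LlEeWwAa grid (16·16=256): LLEEWWAA=1 LLEEWWAa=2 LLEEWWaa=1 LLEEWwAA=2 LLEEWwAa=4 LLEEWwaa=2 LLEEwwAA=1 LLEEwwAa=2 LLEEwwaa=1 LLEeWWAA=2 LLEeWWAa=4 LLEeWWaa=2 LLEeWwAA=4 LLEeWwAa=8 LLEeWwaa=4 LLEewwAA=2 LLEewwAa=4 LLEewwaa=2 LLeeWWAA=1 LLeeWWAa=2 LLeeWWaa=1 LLeeWwAA=2 LLeeWwAa=4 LLeeWwaa=2 LLeewwAA=1 LLeewwAa=2 LLeewwaa=1 LlEEWWAA=2 LlEEWWAa=4 LlEEWWaa=2 LlEEWwAA=4 LlEEWwAa=8 LlEEWwaa=4 LlEEwwAA=2 LlEEwwAa=4 LlEEwwaa=2 LlEeWWAA=4 LlEeWWAa=8 LlEeWWaa=4 LlEeWwAA=8 LlEeWwAa=16 LlEeWwaa=8 LlEewwAA=4 LlEewwAa=8 LlEewwaa=4 LleeWWAA=2 LleeWWAa=4 LleeWWaa=2 LleeWwAA=4 LleeWwAa=8 LleeWwaa=4 LleewwAA=2 LleewwAa=4 Lleewwaa=2 llEEWWAA=1 llEEWWAa=2 llEEWWaa=1 llEEWwAA=2 llEEWwAa=4 llEEWwaa=2 llEEwwAA=1 llEEwwAa=2 llEEwwaa=1 llEeWWAA=2 llEeWWAa=4 llEeWWaa=2 llEeWwAA=4 llEeWwAa=8 llEeWwaa=4 llEewwAA=2 llEewwAa=4 llEewwaa=2 lleeWWAA=1 lleeWWAa=2 lleeWWaa=1 lleeWwAA=2 lleeWwAa=4 lleeWwaa=2 lleewwAA=1 lleewwAa=2 lleewwaa=1
LleeWWaa hits 2/256; gcd=2; 2÷2/256÷2 = 1/128

P(LleeWWaa) = 1/128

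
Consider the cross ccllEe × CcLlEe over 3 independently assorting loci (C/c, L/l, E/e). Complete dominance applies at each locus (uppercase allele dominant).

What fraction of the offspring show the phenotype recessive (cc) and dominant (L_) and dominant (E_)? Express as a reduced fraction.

ccllEe gametes: clE×4, cle×4
CcLlEe gametes: CLE×1, CLe×1, ClE×1, Cle×1, cLE×1, cLe×1, clE×1, cle×1
ccllEe×CcLlEe grid (8·8=64): CcLlEE=4 CcLlEe=8 CcLlee=4 CcllEE=4 CcllEe=8 Ccllee=4 ccLlEE=4 ccLlEe=8 ccLlee=4 ccllEE=4 ccllEe=8 ccllee=4
cc L_ E_ hits 12/64; gcd=4; 12÷4/64÷4 = 3/16

P(cc L_ E_) = 3/16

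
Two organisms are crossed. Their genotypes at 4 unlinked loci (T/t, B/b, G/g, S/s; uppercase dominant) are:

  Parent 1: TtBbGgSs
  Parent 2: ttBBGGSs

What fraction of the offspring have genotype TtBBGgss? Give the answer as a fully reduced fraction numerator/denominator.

P(TtBBGgss) = 1/32

TtBbGgSs gametes: TBGS×1, TBGs×1, TBgS×1, TBgs×1, TbGS×1, TbGs×1, TbgS×1, Tbgs×1, tBGS×1, tBGs×1, tBgS×1, tBgs×1, tbGS×1, tbGs×1, tbgS×1, tbgs×1
ttBBGGSs gametes: tBGS×8, tBGs×8
TtBbGgSs×ttBBGGSs grid (16·16=256): TtBBGGSS=8 TtBBGGSs=16 TtBBGGss=8 TtBBGgSS=8 TtBBGgSs=16 TtBBGgss=8 TtBbGGSS=8 TtBbGGSs=16 TtBbGGss=8 TtBbGgSS=8 TtBbGgSs=16 TtBbGgss=8 ttBBGGSS=8 ttBBGGSs=16 ttBBGGss=8 ttBBGgSS=8 ttBBGgSs=16 ttBBGgss=8 ttBbGGSS=8 ttBbGGSs=16 ttBbGGss=8 ttBbGgSS=8 ttBbGgSs=16 ttBbGgss=8
TtBBGgss hits 8/256; gcd=8; 8÷8/256÷8 = 1/32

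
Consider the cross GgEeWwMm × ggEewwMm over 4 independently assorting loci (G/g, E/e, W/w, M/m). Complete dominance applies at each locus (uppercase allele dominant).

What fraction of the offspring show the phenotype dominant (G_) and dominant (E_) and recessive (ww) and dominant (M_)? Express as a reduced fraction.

P(G_ E_ ww M_) = 9/64

GgEeWwMm gametes: GEWM×1, GEWm×1, GEwM×1, GEwm×1, GeWM×1, GeWm×1, GewM×1, Gewm×1, gEWM×1, gEWm×1, gEwM×1, gEwm×1, geWM×1, geWm×1, gewM×1, gewm×1
ggEewwMm gametes: gEwM×4, gEwm×4, gewM×4, gewm×4
GgEeWwMm×ggEewwMm grid (16·16=256): GgEEWwMM=4 GgEEWwMm=8 GgEEWwmm=4 GgEEwwMM=4 GgEEwwMm=8 GgEEwwmm=4 GgEeWwMM=8 GgEeWwMm=16 GgEeWwmm=8 GgEewwMM=8 GgEewwMm=16 GgEewwmm=8 GgeeWwMM=4 GgeeWwMm=8 GgeeWwmm=4 GgeewwMM=4 GgeewwMm=8 Ggeewwmm=4 ggEEWwMM=4 ggEEWwMm=8 ggEEWwmm=4 ggEEwwMM=4 ggEEwwMm=8 ggEEwwmm=4 ggEeWwMM=8 ggEeWwMm=16 ggEeWwmm=8 ggEewwMM=8 ggEewwMm=16 ggEewwmm=8 ggeeWwMM=4 ggeeWwMm=8 ggeeWwmm=4 ggeewwMM=4 ggeewwMm=8 ggeewwmm=4
G_ E_ ww M_ hits 36/256; gcd=4; 36÷4/256÷4 = 9/64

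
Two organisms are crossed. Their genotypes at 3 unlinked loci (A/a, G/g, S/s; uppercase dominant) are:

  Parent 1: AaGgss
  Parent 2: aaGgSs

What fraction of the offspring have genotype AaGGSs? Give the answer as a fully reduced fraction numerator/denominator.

P(AaGGSs) = 1/16

AaGgss gametes: AGs×2, Ags×2, aGs×2, ags×2
aaGgSs gametes: aGS×2, aGs×2, agS×2, ags×2
AaGgss×aaGgSs grid (8·8=64): AaGGSs=4 AaGGss=4 AaGgSs=8 AaGgss=8 AaggSs=4 Aaggss=4 aaGGSs=4 aaGGss=4 aaGgSs=8 aaGgss=8 aaggSs=4 aaggss=4
AaGGSs hits 4/64; gcd=4; 4÷4/64÷4 = 1/16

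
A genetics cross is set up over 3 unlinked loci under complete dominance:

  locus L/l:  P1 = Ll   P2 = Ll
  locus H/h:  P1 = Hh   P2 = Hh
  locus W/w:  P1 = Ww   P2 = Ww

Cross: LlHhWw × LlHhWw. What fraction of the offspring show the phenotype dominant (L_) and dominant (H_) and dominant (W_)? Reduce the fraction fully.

P(L_ H_ W_) = 27/64

LlHhWw gametes: LHW×1, LHw×1, LhW×1, Lhw×1, lHW×1, lHw×1, lhW×1, lhw×1
LlHhWw gametes: LHW×1, LHw×1, LhW×1, Lhw×1, lHW×1, lHw×1, lhW×1, lhw×1
LlHhWw×LlHhWw grid (8·8=64): LLHHWW=1 LLHHWw=2 LLHHww=1 LLHhWW=2 LLHhWw=4 LLHhww=2 LLhhWW=1 LLhhWw=2 LLhhww=1 LlHHWW=2 LlHHWw=4 LlHHww=2 LlHhWW=4 LlHhWw=8 LlHhww=4 LlhhWW=2 LlhhWw=4 Llhhww=2 llHHWW=1 llHHWw=2 llHHww=1 llHhWW=2 llHhWw=4 llHhww=2 llhhWW=1 llhhWw=2 llhhww=1
L_ H_ W_ hits 27/64; gcd=1; 27÷1/64÷1 = 27/64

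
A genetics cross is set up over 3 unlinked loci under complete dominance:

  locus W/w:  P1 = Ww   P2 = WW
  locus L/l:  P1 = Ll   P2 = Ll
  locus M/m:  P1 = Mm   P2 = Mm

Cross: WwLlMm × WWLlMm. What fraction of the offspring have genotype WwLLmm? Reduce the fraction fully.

WwLlMm gametes: WLM×1, WLm×1, WlM×1, Wlm×1, wLM×1, wLm×1, wlM×1, wlm×1
WWLlMm gametes: WLM×2, WLm×2, WlM×2, Wlm×2
WwLlMm×WWLlMm grid (8·8=64): WWLLMM=2 WWLLMm=4 WWLLmm=2 WWLlMM=4 WWLlMm=8 WWLlmm=4 WWllMM=2 WWllMm=4 WWllmm=2 WwLLMM=2 WwLLMm=4 WwLLmm=2 WwLlMM=4 WwLlMm=8 WwLlmm=4 WwllMM=2 WwllMm=4 Wwllmm=2
WwLLmm hits 2/64; gcd=2; 2÷2/64÷2 = 1/32

P(WwLLmm) = 1/32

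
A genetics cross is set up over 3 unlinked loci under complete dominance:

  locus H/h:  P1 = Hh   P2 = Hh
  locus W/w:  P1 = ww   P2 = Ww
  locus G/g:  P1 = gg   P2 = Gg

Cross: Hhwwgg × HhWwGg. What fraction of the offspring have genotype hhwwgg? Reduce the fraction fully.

P(hhwwgg) = 1/16

Hhwwgg gametes: Hwg×4, hwg×4
HhWwGg gametes: HWG×1, HWg×1, HwG×1, Hwg×1, hWG×1, hWg×1, hwG×1, hwg×1
Hhwwgg×HhWwGg grid (8·8=64): HHWwGg=4 HHWwgg=4 HHwwGg=4 HHwwgg=4 HhWwGg=8 HhWwgg=8 HhwwGg=8 Hhwwgg=8 hhWwGg=4 hhWwgg=4 hhwwGg=4 hhwwgg=4
hhwwgg hits 4/64; gcd=4; 4÷4/64÷4 = 1/16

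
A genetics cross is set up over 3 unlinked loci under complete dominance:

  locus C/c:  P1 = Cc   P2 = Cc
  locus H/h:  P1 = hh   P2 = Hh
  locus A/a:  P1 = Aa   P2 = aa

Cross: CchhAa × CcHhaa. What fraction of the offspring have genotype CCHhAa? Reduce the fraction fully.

P(CCHhAa) = 1/16

CchhAa gametes: ChA×2, Cha×2, chA×2, cha×2
CcHhaa gametes: CHa×2, Cha×2, cHa×2, cha×2
CchhAa×CcHhaa grid (8·8=64): CCHhAa=4 CCHhaa=4 CChhAa=4 CChhaa=4 CcHhAa=8 CcHhaa=8 CchhAa=8 Cchhaa=8 ccHhAa=4 ccHhaa=4 cchhAa=4 cchhaa=4
CCHhAa hits 4/64; gcd=4; 4÷4/64÷4 = 1/16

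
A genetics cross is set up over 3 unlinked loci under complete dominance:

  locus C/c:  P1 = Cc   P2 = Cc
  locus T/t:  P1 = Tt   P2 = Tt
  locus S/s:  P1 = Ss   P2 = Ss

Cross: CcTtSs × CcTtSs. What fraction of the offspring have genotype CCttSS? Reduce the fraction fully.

CcTtSs gametes: CTS×1, CTs×1, CtS×1, Cts×1, cTS×1, cTs×1, ctS×1, cts×1
CcTtSs gametes: CTS×1, CTs×1, CtS×1, Cts×1, cTS×1, cTs×1, ctS×1, cts×1
CcTtSs×CcTtSs grid (8·8=64): CCTTSS=1 CCTTSs=2 CCTTss=1 CCTtSS=2 CCTtSs=4 CCTtss=2 CCttSS=1 CCttSs=2 CCttss=1 CcTTSS=2 CcTTSs=4 CcTTss=2 CcTtSS=4 CcTtSs=8 CcTtss=4 CcttSS=2 CcttSs=4 Ccttss=2 ccTTSS=1 ccTTSs=2 ccTTss=1 ccTtSS=2 ccTtSs=4 ccTtss=2 ccttSS=1 ccttSs=2 ccttss=1
CCttSS hits 1/64; gcd=1; 1÷1/64÷1 = 1/64

P(CCttSS) = 1/64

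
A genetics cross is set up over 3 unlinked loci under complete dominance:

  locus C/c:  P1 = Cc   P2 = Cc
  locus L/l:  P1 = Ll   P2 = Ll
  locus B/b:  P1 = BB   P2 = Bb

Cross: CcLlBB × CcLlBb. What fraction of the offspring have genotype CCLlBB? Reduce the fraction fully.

P(CCLlBB) = 1/16

CcLlBB gametes: CLB×2, ClB×2, cLB×2, clB×2
CcLlBb gametes: CLB×1, CLb×1, ClB×1, Clb×1, cLB×1, cLb×1, clB×1, clb×1
CcLlBB×CcLlBb grid (8·8=64): CCLLBB=2 CCLLBb=2 CCLlBB=4 CCLlBb=4 CCllBB=2 CCllBb=2 CcLLBB=4 CcLLBb=4 CcLlBB=8 CcLlBb=8 CcllBB=4 CcllBb=4 ccLLBB=2 ccLLBb=2 ccLlBB=4 ccLlBb=4 ccllBB=2 ccllBb=2
CCLlBB hits 4/64; gcd=4; 4÷4/64÷4 = 1/16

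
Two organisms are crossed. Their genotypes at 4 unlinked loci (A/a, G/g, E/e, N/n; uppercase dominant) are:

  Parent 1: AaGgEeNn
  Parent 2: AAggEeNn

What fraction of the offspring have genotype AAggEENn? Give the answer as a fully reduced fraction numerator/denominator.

AaGgEeNn gametes: AGEN×1, AGEn×1, AGeN×1, AGen×1, AgEN×1, AgEn×1, AgeN×1, Agen×1, aGEN×1, aGEn×1, aGeN×1, aGen×1, agEN×1, agEn×1, ageN×1, agen×1
AAggEeNn gametes: AgEN×4, AgEn×4, AgeN×4, Agen×4
AaGgEeNn×AAggEeNn grid (16·16=256): AAGgEENN=4 AAGgEENn=8 AAGgEEnn=4 AAGgEeNN=8 AAGgEeNn=16 AAGgEenn=8 AAGgeeNN=4 AAGgeeNn=8 AAGgeenn=4 AAggEENN=4 AAggEENn=8 AAggEEnn=4 AAggEeNN=8 AAggEeNn=16 AAggEenn=8 AAggeeNN=4 AAggeeNn=8 AAggeenn=4 AaGgEENN=4 AaGgEENn=8 AaGgEEnn=4 AaGgEeNN=8 AaGgEeNn=16 AaGgEenn=8 AaGgeeNN=4 AaGgeeNn=8 AaGgeenn=4 AaggEENN=4 AaggEENn=8 AaggEEnn=4 AaggEeNN=8 AaggEeNn=16 AaggEenn=8 AaggeeNN=4 AaggeeNn=8 Aaggeenn=4
AAggEENn hits 8/256; gcd=8; 8÷8/256÷8 = 1/32

P(AAggEENn) = 1/32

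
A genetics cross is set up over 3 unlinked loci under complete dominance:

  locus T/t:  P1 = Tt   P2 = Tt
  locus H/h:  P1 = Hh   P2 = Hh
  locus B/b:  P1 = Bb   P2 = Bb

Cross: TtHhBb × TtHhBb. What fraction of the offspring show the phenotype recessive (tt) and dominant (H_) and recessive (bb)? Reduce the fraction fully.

TtHhBb gametes: THB×1, THb×1, ThB×1, Thb×1, tHB×1, tHb×1, thB×1, thb×1
TtHhBb gametes: THB×1, THb×1, ThB×1, Thb×1, tHB×1, tHb×1, thB×1, thb×1
TtHhBb×TtHhBb grid (8·8=64): TTHHBB=1 TTHHBb=2 TTHHbb=1 TTHhBB=2 TTHhBb=4 TTHhbb=2 TThhBB=1 TThhBb=2 TThhbb=1 TtHHBB=2 TtHHBb=4 TtHHbb=2 TtHhBB=4 TtHhBb=8 TtHhbb=4 TthhBB=2 TthhBb=4 Tthhbb=2 ttHHBB=1 ttHHBb=2 ttHHbb=1 ttHhBB=2 ttHhBb=4 ttHhbb=2 tthhBB=1 tthhBb=2 tthhbb=1
tt H_ bb hits 3/64; gcd=1; 3÷1/64÷1 = 3/64

P(tt H_ bb) = 3/64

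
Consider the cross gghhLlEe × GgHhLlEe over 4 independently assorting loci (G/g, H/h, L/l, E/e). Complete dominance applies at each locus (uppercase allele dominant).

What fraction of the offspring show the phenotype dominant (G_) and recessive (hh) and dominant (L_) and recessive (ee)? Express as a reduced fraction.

P(G_ hh L_ ee) = 3/64

gghhLlEe gametes: ghLE×4, ghLe×4, ghlE×4, ghle×4
GgHhLlEe gametes: GHLE×1, GHLe×1, GHlE×1, GHle×1, GhLE×1, GhLe×1, GhlE×1, Ghle×1, gHLE×1, gHLe×1, gHlE×1, gHle×1, ghLE×1, ghLe×1, ghlE×1, ghle×1
gghhLlEe×GgHhLlEe grid (16·16=256): GgHhLLEE=4 GgHhLLEe=8 GgHhLLee=4 GgHhLlEE=8 GgHhLlEe=16 GgHhLlee=8 GgHhllEE=4 GgHhllEe=8 GgHhllee=4 GghhLLEE=4 GghhLLEe=8 GghhLLee=4 GghhLlEE=8 GghhLlEe=16 GghhLlee=8 GghhllEE=4 GghhllEe=8 Gghhllee=4 ggHhLLEE=4 ggHhLLEe=8 ggHhLLee=4 ggHhLlEE=8 ggHhLlEe=16 ggHhLlee=8 ggHhllEE=4 ggHhllEe=8 ggHhllee=4 gghhLLEE=4 gghhLLEe=8 gghhLLee=4 gghhLlEE=8 gghhLlEe=16 gghhLlee=8 gghhllEE=4 gghhllEe=8 gghhllee=4
G_ hh L_ ee hits 12/256; gcd=4; 12÷4/256÷4 = 3/64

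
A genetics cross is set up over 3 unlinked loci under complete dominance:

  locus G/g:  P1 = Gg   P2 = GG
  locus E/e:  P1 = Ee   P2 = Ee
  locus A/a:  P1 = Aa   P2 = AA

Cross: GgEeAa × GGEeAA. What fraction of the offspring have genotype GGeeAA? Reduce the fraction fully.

P(GGeeAA) = 1/16

GgEeAa gametes: GEA×1, GEa×1, GeA×1, Gea×1, gEA×1, gEa×1, geA×1, gea×1
GGEeAA gametes: GEA×4, GeA×4
GgEeAa×GGEeAA grid (8·8=64): GGEEAA=4 GGEEAa=4 GGEeAA=8 GGEeAa=8 GGeeAA=4 GGeeAa=4 GgEEAA=4 GgEEAa=4 GgEeAA=8 GgEeAa=8 GgeeAA=4 GgeeAa=4
GGeeAA hits 4/64; gcd=4; 4÷4/64÷4 = 1/16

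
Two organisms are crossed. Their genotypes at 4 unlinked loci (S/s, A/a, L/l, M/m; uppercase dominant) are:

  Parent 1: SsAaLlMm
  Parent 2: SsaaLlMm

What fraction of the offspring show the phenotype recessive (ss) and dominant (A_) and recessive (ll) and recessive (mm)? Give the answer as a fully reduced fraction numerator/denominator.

P(ss A_ ll mm) = 1/128

SsAaLlMm gametes: SALM×1, SALm×1, SAlM×1, SAlm×1, SaLM×1, SaLm×1, SalM×1, Salm×1, sALM×1, sALm×1, sAlM×1, sAlm×1, saLM×1, saLm×1, salM×1, salm×1
SsaaLlMm gametes: SaLM×2, SaLm×2, SalM×2, Salm×2, saLM×2, saLm×2, salM×2, salm×2
SsAaLlMm×SsaaLlMm grid (16·16=256): SSAaLLMM=2 SSAaLLMm=4 SSAaLLmm=2 SSAaLlMM=4 SSAaLlMm=8 SSAaLlmm=4 SSAallMM=2 SSAallMm=4 SSAallmm=2 SSaaLLMM=2 SSaaLLMm=4 SSaaLLmm=2 SSaaLlMM=4 SSaaLlMm=8 SSaaLlmm=4 SSaallMM=2 SSaallMm=4 SSaallmm=2 SsAaLLMM=4 SsAaLLMm=8 SsAaLLmm=4 SsAaLlMM=8 SsAaLlMm=16 SsAaLlmm=8 SsAallMM=4 SsAallMm=8 SsAallmm=4 SsaaLLMM=4 SsaaLLMm=8 SsaaLLmm=4 SsaaLlMM=8 SsaaLlMm=16 SsaaLlmm=8 SsaallMM=4 SsaallMm=8 Ssaallmm=4 ssAaLLMM=2 ssAaLLMm=4 ssAaLLmm=2 ssAaLlMM=4 ssAaLlMm=8 ssAaLlmm=4 ssAallMM=2 ssAallMm=4 ssAallmm=2 ssaaLLMM=2 ssaaLLMm=4 ssaaLLmm=2 ssaaLlMM=4 ssaaLlMm=8 ssaaLlmm=4 ssaallMM=2 ssaallMm=4 ssaallmm=2
ss A_ ll mm hits 2/256; gcd=2; 2÷2/256÷2 = 1/128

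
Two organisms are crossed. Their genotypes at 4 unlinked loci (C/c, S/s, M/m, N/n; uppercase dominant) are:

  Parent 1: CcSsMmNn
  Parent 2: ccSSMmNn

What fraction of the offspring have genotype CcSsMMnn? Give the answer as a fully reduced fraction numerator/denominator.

P(CcSsMMnn) = 1/64

CcSsMmNn gametes: CSMN×1, CSMn×1, CSmN×1, CSmn×1, CsMN×1, CsMn×1, CsmN×1, Csmn×1, cSMN×1, cSMn×1, cSmN×1, cSmn×1, csMN×1, csMn×1, csmN×1, csmn×1
ccSSMmNn gametes: cSMN×4, cSMn×4, cSmN×4, cSmn×4
CcSsMmNn×ccSSMmNn grid (16·16=256): CcSSMMNN=4 CcSSMMNn=8 CcSSMMnn=4 CcSSMmNN=8 CcSSMmNn=16 CcSSMmnn=8 CcSSmmNN=4 CcSSmmNn=8 CcSSmmnn=4 CcSsMMNN=4 CcSsMMNn=8 CcSsMMnn=4 CcSsMmNN=8 CcSsMmNn=16 CcSsMmnn=8 CcSsmmNN=4 CcSsmmNn=8 CcSsmmnn=4 ccSSMMNN=4 ccSSMMNn=8 ccSSMMnn=4 ccSSMmNN=8 ccSSMmNn=16 ccSSMmnn=8 ccSSmmNN=4 ccSSmmNn=8 ccSSmmnn=4 ccSsMMNN=4 ccSsMMNn=8 ccSsMMnn=4 ccSsMmNN=8 ccSsMmNn=16 ccSsMmnn=8 ccSsmmNN=4 ccSsmmNn=8 ccSsmmnn=4
CcSsMMnn hits 4/256; gcd=4; 4÷4/256÷4 = 1/64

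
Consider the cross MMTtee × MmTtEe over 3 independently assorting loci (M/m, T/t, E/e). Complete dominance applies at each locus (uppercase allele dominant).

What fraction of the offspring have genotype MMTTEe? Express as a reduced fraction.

P(MMTTEe) = 1/16

MMTtee gametes: MTe×4, Mte×4
MmTtEe gametes: MTE×1, MTe×1, MtE×1, Mte×1, mTE×1, mTe×1, mtE×1, mte×1
MMTtee×MmTtEe grid (8·8=64): MMTTEe=4 MMTTee=4 MMTtEe=8 MMTtee=8 MMttEe=4 MMttee=4 MmTTEe=4 MmTTee=4 MmTtEe=8 MmTtee=8 MmttEe=4 Mmttee=4
MMTTEe hits 4/64; gcd=4; 4÷4/64÷4 = 1/16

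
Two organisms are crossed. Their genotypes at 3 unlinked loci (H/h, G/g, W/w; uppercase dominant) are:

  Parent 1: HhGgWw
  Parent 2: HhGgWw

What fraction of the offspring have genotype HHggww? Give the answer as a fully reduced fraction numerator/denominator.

HhGgWw gametes: HGW×1, HGw×1, HgW×1, Hgw×1, hGW×1, hGw×1, hgW×1, hgw×1
HhGgWw gametes: HGW×1, HGw×1, HgW×1, Hgw×1, hGW×1, hGw×1, hgW×1, hgw×1
HhGgWw×HhGgWw grid (8·8=64): HHGGWW=1 HHGGWw=2 HHGGww=1 HHGgWW=2 HHGgWw=4 HHGgww=2 HHggWW=1 HHggWw=2 HHggww=1 HhGGWW=2 HhGGWw=4 HhGGww=2 HhGgWW=4 HhGgWw=8 HhGgww=4 HhggWW=2 HhggWw=4 Hhggww=2 hhGGWW=1 hhGGWw=2 hhGGww=1 hhGgWW=2 hhGgWw=4 hhGgww=2 hhggWW=1 hhggWw=2 hhggww=1
HHggww hits 1/64; gcd=1; 1÷1/64÷1 = 1/64

P(HHggww) = 1/64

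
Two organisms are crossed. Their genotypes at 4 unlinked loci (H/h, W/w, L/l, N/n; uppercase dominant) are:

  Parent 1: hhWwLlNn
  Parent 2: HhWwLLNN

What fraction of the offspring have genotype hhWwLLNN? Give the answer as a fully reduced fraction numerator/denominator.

P(hhWwLLNN) = 1/16

hhWwLlNn gametes: hWLN×2, hWLn×2, hWlN×2, hWln×2, hwLN×2, hwLn×2, hwlN×2, hwln×2
HhWwLLNN gametes: HWLN×4, HwLN×4, hWLN×4, hwLN×4
hhWwLlNn×HhWwLLNN grid (16·16=256): HhWWLLNN=8 HhWWLLNn=8 HhWWLlNN=8 HhWWLlNn=8 HhWwLLNN=16 HhWwLLNn=16 HhWwLlNN=16 HhWwLlNn=16 HhwwLLNN=8 HhwwLLNn=8 HhwwLlNN=8 HhwwLlNn=8 hhWWLLNN=8 hhWWLLNn=8 hhWWLlNN=8 hhWWLlNn=8 hhWwLLNN=16 hhWwLLNn=16 hhWwLlNN=16 hhWwLlNn=16 hhwwLLNN=8 hhwwLLNn=8 hhwwLlNN=8 hhwwLlNn=8
hhWwLLNN hits 16/256; gcd=16; 16÷16/256÷16 = 1/16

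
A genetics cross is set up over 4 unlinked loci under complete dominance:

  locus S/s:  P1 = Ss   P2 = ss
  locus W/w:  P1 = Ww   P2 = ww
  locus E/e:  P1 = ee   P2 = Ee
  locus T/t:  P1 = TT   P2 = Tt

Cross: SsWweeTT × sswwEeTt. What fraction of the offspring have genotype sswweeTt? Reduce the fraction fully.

SsWweeTT gametes: SWeT×4, SweT×4, sWeT×4, sweT×4
sswwEeTt gametes: swET×4, swEt×4, sweT×4, swet×4
SsWweeTT×sswwEeTt grid (16·16=256): SsWwEeTT=16 SsWwEeTt=16 SsWweeTT=16 SsWweeTt=16 SswwEeTT=16 SswwEeTt=16 SswweeTT=16 SswweeTt=16 ssWwEeTT=16 ssWwEeTt=16 ssWweeTT=16 ssWweeTt=16 sswwEeTT=16 sswwEeTt=16 sswweeTT=16 sswweeTt=16
sswweeTt hits 16/256; gcd=16; 16÷16/256÷16 = 1/16

P(sswweeTt) = 1/16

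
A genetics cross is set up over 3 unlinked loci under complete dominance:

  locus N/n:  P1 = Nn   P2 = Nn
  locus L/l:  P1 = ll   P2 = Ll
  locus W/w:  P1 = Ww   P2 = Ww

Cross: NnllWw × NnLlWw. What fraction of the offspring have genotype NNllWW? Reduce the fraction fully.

NnllWw gametes: NlW×2, Nlw×2, nlW×2, nlw×2
NnLlWw gametes: NLW×1, NLw×1, NlW×1, Nlw×1, nLW×1, nLw×1, nlW×1, nlw×1
NnllWw×NnLlWw grid (8·8=64): NNLlWW=2 NNLlWw=4 NNLlww=2 NNllWW=2 NNllWw=4 NNllww=2 NnLlWW=4 NnLlWw=8 NnLlww=4 NnllWW=4 NnllWw=8 Nnllww=4 nnLlWW=2 nnLlWw=4 nnLlww=2 nnllWW=2 nnllWw=4 nnllww=2
NNllWW hits 2/64; gcd=2; 2÷2/64÷2 = 1/32

P(NNllWW) = 1/32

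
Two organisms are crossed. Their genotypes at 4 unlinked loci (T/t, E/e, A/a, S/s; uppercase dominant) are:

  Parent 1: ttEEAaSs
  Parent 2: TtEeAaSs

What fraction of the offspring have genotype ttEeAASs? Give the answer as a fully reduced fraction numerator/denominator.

P(ttEeAASs) = 1/32

ttEEAaSs gametes: tEAS×4, tEAs×4, tEaS×4, tEas×4
TtEeAaSs gametes: TEAS×1, TEAs×1, TEaS×1, TEas×1, TeAS×1, TeAs×1, TeaS×1, Teas×1, tEAS×1, tEAs×1, tEaS×1, tEas×1, teAS×1, teAs×1, teaS×1, teas×1
ttEEAaSs×TtEeAaSs grid (16·16=256): TtEEAASS=4 TtEEAASs=8 TtEEAAss=4 TtEEAaSS=8 TtEEAaSs=16 TtEEAass=8 TtEEaaSS=4 TtEEaaSs=8 TtEEaass=4 TtEeAASS=4 TtEeAASs=8 TtEeAAss=4 TtEeAaSS=8 TtEeAaSs=16 TtEeAass=8 TtEeaaSS=4 TtEeaaSs=8 TtEeaass=4 ttEEAASS=4 ttEEAASs=8 ttEEAAss=4 ttEEAaSS=8 ttEEAaSs=16 ttEEAass=8 ttEEaaSS=4 ttEEaaSs=8 ttEEaass=4 ttEeAASS=4 ttEeAASs=8 ttEeAAss=4 ttEeAaSS=8 ttEeAaSs=16 ttEeAass=8 ttEeaaSS=4 ttEeaaSs=8 ttEeaass=4
ttEeAASs hits 8/256; gcd=8; 8÷8/256÷8 = 1/32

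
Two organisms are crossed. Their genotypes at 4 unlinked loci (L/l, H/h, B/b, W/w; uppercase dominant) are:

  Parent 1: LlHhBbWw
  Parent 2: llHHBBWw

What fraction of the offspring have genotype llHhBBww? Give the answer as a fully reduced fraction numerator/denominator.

P(llHhBBww) = 1/32

LlHhBbWw gametes: LHBW×1, LHBw×1, LHbW×1, LHbw×1, LhBW×1, LhBw×1, LhbW×1, Lhbw×1, lHBW×1, lHBw×1, lHbW×1, lHbw×1, lhBW×1, lhBw×1, lhbW×1, lhbw×1
llHHBBWw gametes: lHBW×8, lHBw×8
LlHhBbWw×llHHBBWw grid (16·16=256): LlHHBBWW=8 LlHHBBWw=16 LlHHBBww=8 LlHHBbWW=8 LlHHBbWw=16 LlHHBbww=8 LlHhBBWW=8 LlHhBBWw=16 LlHhBBww=8 LlHhBbWW=8 LlHhBbWw=16 LlHhBbww=8 llHHBBWW=8 llHHBBWw=16 llHHBBww=8 llHHBbWW=8 llHHBbWw=16 llHHBbww=8 llHhBBWW=8 llHhBBWw=16 llHhBBww=8 llHhBbWW=8 llHhBbWw=16 llHhBbww=8
llHhBBww hits 8/256; gcd=8; 8÷8/256÷8 = 1/32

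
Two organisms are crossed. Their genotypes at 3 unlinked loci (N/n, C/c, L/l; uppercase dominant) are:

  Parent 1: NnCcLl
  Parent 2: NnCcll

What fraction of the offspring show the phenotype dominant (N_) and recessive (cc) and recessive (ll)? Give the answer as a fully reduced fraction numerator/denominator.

P(N_ cc ll) = 3/32

NnCcLl gametes: NCL×1, NCl×1, NcL×1, Ncl×1, nCL×1, nCl×1, ncL×1, ncl×1
NnCcll gametes: NCl×2, Ncl×2, nCl×2, ncl×2
NnCcLl×NnCcll grid (8·8=64): NNCCLl=2 NNCCll=2 NNCcLl=4 NNCcll=4 NNccLl=2 NNccll=2 NnCCLl=4 NnCCll=4 NnCcLl=8 NnCcll=8 NnccLl=4 Nnccll=4 nnCCLl=2 nnCCll=2 nnCcLl=4 nnCcll=4 nnccLl=2 nnccll=2
N_ cc ll hits 6/64; gcd=2; 6÷2/64÷2 = 3/32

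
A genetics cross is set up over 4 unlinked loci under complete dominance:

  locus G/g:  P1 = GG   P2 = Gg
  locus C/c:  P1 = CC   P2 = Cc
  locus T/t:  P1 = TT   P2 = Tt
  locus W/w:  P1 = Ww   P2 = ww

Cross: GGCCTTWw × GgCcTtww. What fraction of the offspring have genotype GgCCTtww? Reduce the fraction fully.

GGCCTTWw gametes: GCTW×8, GCTw×8
GgCcTtww gametes: GCTw×2, GCtw×2, GcTw×2, Gctw×2, gCTw×2, gCtw×2, gcTw×2, gctw×2
GGCCTTWw×GgCcTtww grid (16·16=256): GGCCTTWw=16 GGCCTTww=16 GGCCTtWw=16 GGCCTtww=16 GGCcTTWw=16 GGCcTTww=16 GGCcTtWw=16 GGCcTtww=16 GgCCTTWw=16 GgCCTTww=16 GgCCTtWw=16 GgCCTtww=16 GgCcTTWw=16 GgCcTTww=16 GgCcTtWw=16 GgCcTtww=16
GgCCTtww hits 16/256; gcd=16; 16÷16/256÷16 = 1/16

P(GgCCTtww) = 1/16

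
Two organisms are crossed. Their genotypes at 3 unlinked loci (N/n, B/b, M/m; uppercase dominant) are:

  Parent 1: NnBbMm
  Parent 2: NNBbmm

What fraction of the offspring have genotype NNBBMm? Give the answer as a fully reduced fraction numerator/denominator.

P(NNBBMm) = 1/16

NnBbMm gametes: NBM×1, NBm×1, NbM×1, Nbm×1, nBM×1, nBm×1, nbM×1, nbm×1
NNBbmm gametes: NBm×4, Nbm×4
NnBbMm×NNBbmm grid (8·8=64): NNBBMm=4 NNBBmm=4 NNBbMm=8 NNBbmm=8 NNbbMm=4 NNbbmm=4 NnBBMm=4 NnBBmm=4 NnBbMm=8 NnBbmm=8 NnbbMm=4 Nnbbmm=4
NNBBMm hits 4/64; gcd=4; 4÷4/64÷4 = 1/16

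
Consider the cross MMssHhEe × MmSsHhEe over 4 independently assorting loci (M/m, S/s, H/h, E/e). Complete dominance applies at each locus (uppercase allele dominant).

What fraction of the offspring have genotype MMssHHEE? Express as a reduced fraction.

P(MMssHHEE) = 1/64

MMssHhEe gametes: MsHE×4, MsHe×4, MshE×4, Mshe×4
MmSsHhEe gametes: MSHE×1, MSHe×1, MShE×1, MShe×1, MsHE×1, MsHe×1, MshE×1, Mshe×1, mSHE×1, mSHe×1, mShE×1, mShe×1, msHE×1, msHe×1, mshE×1, mshe×1
MMssHhEe×MmSsHhEe grid (16·16=256): MMSsHHEE=4 MMSsHHEe=8 MMSsHHee=4 MMSsHhEE=8 MMSsHhEe=16 MMSsHhee=8 MMSshhEE=4 MMSshhEe=8 MMSshhee=4 MMssHHEE=4 MMssHHEe=8 MMssHHee=4 MMssHhEE=8 MMssHhEe=16 MMssHhee=8 MMsshhEE=4 MMsshhEe=8 MMsshhee=4 MmSsHHEE=4 MmSsHHEe=8 MmSsHHee=4 MmSsHhEE=8 MmSsHhEe=16 MmSsHhee=8 MmSshhEE=4 MmSshhEe=8 MmSshhee=4 MmssHHEE=4 MmssHHEe=8 MmssHHee=4 MmssHhEE=8 MmssHhEe=16 MmssHhee=8 MmsshhEE=4 MmsshhEe=8 Mmsshhee=4
MMssHHEE hits 4/256; gcd=4; 4÷4/256÷4 = 1/64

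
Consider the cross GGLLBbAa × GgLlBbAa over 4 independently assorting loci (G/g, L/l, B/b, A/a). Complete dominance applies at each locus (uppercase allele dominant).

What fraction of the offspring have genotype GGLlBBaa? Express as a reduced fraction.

GGLLBbAa gametes: GLBA×4, GLBa×4, GLbA×4, GLba×4
GgLlBbAa gametes: GLBA×1, GLBa×1, GLbA×1, GLba×1, GlBA×1, GlBa×1, GlbA×1, Glba×1, gLBA×1, gLBa×1, gLbA×1, gLba×1, glBA×1, glBa×1, glbA×1, glba×1
GGLLBbAa×GgLlBbAa grid (16·16=256): GGLLBBAA=4 GGLLBBAa=8 GGLLBBaa=4 GGLLBbAA=8 GGLLBbAa=16 GGLLBbaa=8 GGLLbbAA=4 GGLLbbAa=8 GGLLbbaa=4 GGLlBBAA=4 GGLlBBAa=8 GGLlBBaa=4 GGLlBbAA=8 GGLlBbAa=16 GGLlBbaa=8 GGLlbbAA=4 GGLlbbAa=8 GGLlbbaa=4 GgLLBBAA=4 GgLLBBAa=8 GgLLBBaa=4 GgLLBbAA=8 GgLLBbAa=16 GgLLBbaa=8 GgLLbbAA=4 GgLLbbAa=8 GgLLbbaa=4 GgLlBBAA=4 GgLlBBAa=8 GgLlBBaa=4 GgLlBbAA=8 GgLlBbAa=16 GgLlBbaa=8 GgLlbbAA=4 GgLlbbAa=8 GgLlbbaa=4
GGLlBBaa hits 4/256; gcd=4; 4÷4/256÷4 = 1/64

P(GGLlBBaa) = 1/64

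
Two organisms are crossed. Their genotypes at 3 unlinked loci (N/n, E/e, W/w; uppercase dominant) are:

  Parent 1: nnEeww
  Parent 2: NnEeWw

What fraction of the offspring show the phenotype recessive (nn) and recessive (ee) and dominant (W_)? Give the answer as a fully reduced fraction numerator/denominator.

P(nn ee W_) = 1/16

nnEeww gametes: nEw×4, new×4
NnEeWw gametes: NEW×1, NEw×1, NeW×1, New×1, nEW×1, nEw×1, neW×1, new×1
nnEeww×NnEeWw grid (8·8=64): NnEEWw=4 NnEEww=4 NnEeWw=8 NnEeww=8 NneeWw=4 Nneeww=4 nnEEWw=4 nnEEww=4 nnEeWw=8 nnEeww=8 nneeWw=4 nneeww=4
nn ee W_ hits 4/64; gcd=4; 4÷4/64÷4 = 1/16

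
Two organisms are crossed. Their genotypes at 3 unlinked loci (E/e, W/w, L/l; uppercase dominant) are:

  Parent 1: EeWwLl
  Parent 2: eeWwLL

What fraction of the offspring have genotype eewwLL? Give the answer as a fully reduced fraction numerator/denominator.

EeWwLl gametes: EWL×1, EWl×1, EwL×1, Ewl×1, eWL×1, eWl×1, ewL×1, ewl×1
eeWwLL gametes: eWL×4, ewL×4
EeWwLl×eeWwLL grid (8·8=64): EeWWLL=4 EeWWLl=4 EeWwLL=8 EeWwLl=8 EewwLL=4 EewwLl=4 eeWWLL=4 eeWWLl=4 eeWwLL=8 eeWwLl=8 eewwLL=4 eewwLl=4
eewwLL hits 4/64; gcd=4; 4÷4/64÷4 = 1/16

P(eewwLL) = 1/16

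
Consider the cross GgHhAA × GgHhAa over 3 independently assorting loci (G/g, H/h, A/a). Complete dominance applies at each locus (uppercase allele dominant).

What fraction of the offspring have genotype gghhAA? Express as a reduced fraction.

P(gghhAA) = 1/32

GgHhAA gametes: GHA×2, GhA×2, gHA×2, ghA×2
GgHhAa gametes: GHA×1, GHa×1, GhA×1, Gha×1, gHA×1, gHa×1, ghA×1, gha×1
GgHhAA×GgHhAa grid (8·8=64): GGHHAA=2 GGHHAa=2 GGHhAA=4 GGHhAa=4 GGhhAA=2 GGhhAa=2 GgHHAA=4 GgHHAa=4 GgHhAA=8 GgHhAa=8 GghhAA=4 GghhAa=4 ggHHAA=2 ggHHAa=2 ggHhAA=4 ggHhAa=4 gghhAA=2 gghhAa=2
gghhAA hits 2/64; gcd=2; 2÷2/64÷2 = 1/32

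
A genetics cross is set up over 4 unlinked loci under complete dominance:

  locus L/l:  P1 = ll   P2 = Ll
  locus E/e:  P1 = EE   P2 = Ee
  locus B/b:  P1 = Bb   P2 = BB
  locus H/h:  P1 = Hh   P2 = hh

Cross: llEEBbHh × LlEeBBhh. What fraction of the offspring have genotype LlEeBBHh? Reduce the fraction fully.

llEEBbHh gametes: lEBH×4, lEBh×4, lEbH×4, lEbh×4
LlEeBBhh gametes: LEBh×4, LeBh×4, lEBh×4, leBh×4
llEEBbHh×LlEeBBhh grid (16·16=256): LlEEBBHh=16 LlEEBBhh=16 LlEEBbHh=16 LlEEBbhh=16 LlEeBBHh=16 LlEeBBhh=16 LlEeBbHh=16 LlEeBbhh=16 llEEBBHh=16 llEEBBhh=16 llEEBbHh=16 llEEBbhh=16 llEeBBHh=16 llEeBBhh=16 llEeBbHh=16 llEeBbhh=16
LlEeBBHh hits 16/256; gcd=16; 16÷16/256÷16 = 1/16

P(LlEeBBHh) = 1/16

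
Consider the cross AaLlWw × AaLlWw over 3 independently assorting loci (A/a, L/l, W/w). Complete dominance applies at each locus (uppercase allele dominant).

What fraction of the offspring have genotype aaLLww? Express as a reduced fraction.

P(aaLLww) = 1/64

AaLlWw gametes: ALW×1, ALw×1, AlW×1, Alw×1, aLW×1, aLw×1, alW×1, alw×1
AaLlWw gametes: ALW×1, ALw×1, AlW×1, Alw×1, aLW×1, aLw×1, alW×1, alw×1
AaLlWw×AaLlWw grid (8·8=64): AALLWW=1 AALLWw=2 AALLww=1 AALlWW=2 AALlWw=4 AALlww=2 AAllWW=1 AAllWw=2 AAllww=1 AaLLWW=2 AaLLWw=4 AaLLww=2 AaLlWW=4 AaLlWw=8 AaLlww=4 AallWW=2 AallWw=4 Aallww=2 aaLLWW=1 aaLLWw=2 aaLLww=1 aaLlWW=2 aaLlWw=4 aaLlww=2 aallWW=1 aallWw=2 aallww=1
aaLLww hits 1/64; gcd=1; 1÷1/64÷1 = 1/64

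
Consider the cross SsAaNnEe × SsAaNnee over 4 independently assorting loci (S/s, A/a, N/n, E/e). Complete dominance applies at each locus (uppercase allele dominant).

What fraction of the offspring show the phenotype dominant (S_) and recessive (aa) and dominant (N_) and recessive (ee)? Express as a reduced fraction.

P(S_ aa N_ ee) = 9/128

SsAaNnEe gametes: SANE×1, SANe×1, SAnE×1, SAne×1, SaNE×1, SaNe×1, SanE×1, Sane×1, sANE×1, sANe×1, sAnE×1, sAne×1, saNE×1, saNe×1, sanE×1, sane×1
SsAaNnee gametes: SANe×2, SAne×2, SaNe×2, Sane×2, sANe×2, sAne×2, saNe×2, sane×2
SsAaNnEe×SsAaNnee grid (16·16=256): SSAANNEe=2 SSAANNee=2 SSAANnEe=4 SSAANnee=4 SSAAnnEe=2 SSAAnnee=2 SSAaNNEe=4 SSAaNNee=4 SSAaNnEe=8 SSAaNnee=8 SSAannEe=4 SSAannee=4 SSaaNNEe=2 SSaaNNee=2 SSaaNnEe=4 SSaaNnee=4 SSaannEe=2 SSaannee=2 SsAANNEe=4 SsAANNee=4 SsAANnEe=8 SsAANnee=8 SsAAnnEe=4 SsAAnnee=4 SsAaNNEe=8 SsAaNNee=8 SsAaNnEe=16 SsAaNnee=16 SsAannEe=8 SsAannee=8 SsaaNNEe=4 SsaaNNee=4 SsaaNnEe=8 SsaaNnee=8 SsaannEe=4 Ssaannee=4 ssAANNEe=2 ssAANNee=2 ssAANnEe=4 ssAANnee=4 ssAAnnEe=2 ssAAnnee=2 ssAaNNEe=4 ssAaNNee=4 ssAaNnEe=8 ssAaNnee=8 ssAannEe=4 ssAannee=4 ssaaNNEe=2 ssaaNNee=2 ssaaNnEe=4 ssaaNnee=4 ssaannEe=2 ssaannee=2
S_ aa N_ ee hits 18/256; gcd=2; 18÷2/256÷2 = 9/128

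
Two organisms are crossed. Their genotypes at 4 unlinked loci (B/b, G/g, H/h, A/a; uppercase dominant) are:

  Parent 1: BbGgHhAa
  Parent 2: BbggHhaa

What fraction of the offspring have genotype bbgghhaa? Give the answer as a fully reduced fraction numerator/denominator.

BbGgHhAa gametes: BGHA×1, BGHa×1, BGhA×1, BGha×1, BgHA×1, BgHa×1, BghA×1, Bgha×1, bGHA×1, bGHa×1, bGhA×1, bGha×1, bgHA×1, bgHa×1, bghA×1, bgha×1
BbggHhaa gametes: BgHa×4, Bgha×4, bgHa×4, bgha×4
BbGgHhAa×BbggHhaa grid (16·16=256): BBGgHHAa=4 BBGgHHaa=4 BBGgHhAa=8 BBGgHhaa=8 BBGghhAa=4 BBGghhaa=4 BBggHHAa=4 BBggHHaa=4 BBggHhAa=8 BBggHhaa=8 BBgghhAa=4 BBgghhaa=4 BbGgHHAa=8 BbGgHHaa=8 BbGgHhAa=16 BbGgHhaa=16 BbGghhAa=8 BbGghhaa=8 BbggHHAa=8 BbggHHaa=8 BbggHhAa=16 BbggHhaa=16 BbgghhAa=8 Bbgghhaa=8 bbGgHHAa=4 bbGgHHaa=4 bbGgHhAa=8 bbGgHhaa=8 bbGghhAa=4 bbGghhaa=4 bbggHHAa=4 bbggHHaa=4 bbggHhAa=8 bbggHhaa=8 bbgghhAa=4 bbgghhaa=4
bbgghhaa hits 4/256; gcd=4; 4÷4/256÷4 = 1/64

P(bbgghhaa) = 1/64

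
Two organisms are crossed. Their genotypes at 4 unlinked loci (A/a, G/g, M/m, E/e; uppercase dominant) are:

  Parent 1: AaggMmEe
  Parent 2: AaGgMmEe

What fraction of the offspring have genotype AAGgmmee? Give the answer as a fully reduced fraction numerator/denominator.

AaggMmEe gametes: AgME×2, AgMe×2, AgmE×2, Agme×2, agME×2, agMe×2, agmE×2, agme×2
AaGgMmEe gametes: AGME×1, AGMe×1, AGmE×1, AGme×1, AgME×1, AgMe×1, AgmE×1, Agme×1, aGME×1, aGMe×1, aGmE×1, aGme×1, agME×1, agMe×1, agmE×1, agme×1
AaggMmEe×AaGgMmEe grid (16·16=256): AAGgMMEE=2 AAGgMMEe=4 AAGgMMee=2 AAGgMmEE=4 AAGgMmEe=8 AAGgMmee=4 AAGgmmEE=2 AAGgmmEe=4 AAGgmmee=2 AAggMMEE=2 AAggMMEe=4 AAggMMee=2 AAggMmEE=4 AAggMmEe=8 AAggMmee=4 AAggmmEE=2 AAggmmEe=4 AAggmmee=2 AaGgMMEE=4 AaGgMMEe=8 AaGgMMee=4 AaGgMmEE=8 AaGgMmEe=16 AaGgMmee=8 AaGgmmEE=4 AaGgmmEe=8 AaGgmmee=4 AaggMMEE=4 AaggMMEe=8 AaggMMee=4 AaggMmEE=8 AaggMmEe=16 AaggMmee=8 AaggmmEE=4 AaggmmEe=8 Aaggmmee=4 aaGgMMEE=2 aaGgMMEe=4 aaGgMMee=2 aaGgMmEE=4 aaGgMmEe=8 aaGgMmee=4 aaGgmmEE=2 aaGgmmEe=4 aaGgmmee=2 aaggMMEE=2 aaggMMEe=4 aaggMMee=2 aaggMmEE=4 aaggMmEe=8 aaggMmee=4 aaggmmEE=2 aaggmmEe=4 aaggmmee=2
AAGgmmee hits 2/256; gcd=2; 2÷2/256÷2 = 1/128

P(AAGgmmee) = 1/128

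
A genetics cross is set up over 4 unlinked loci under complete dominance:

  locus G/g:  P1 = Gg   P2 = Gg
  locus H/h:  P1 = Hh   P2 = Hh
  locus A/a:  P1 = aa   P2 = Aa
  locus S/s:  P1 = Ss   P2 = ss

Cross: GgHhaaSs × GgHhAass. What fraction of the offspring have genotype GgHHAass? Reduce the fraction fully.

GgHhaaSs gametes: GHaS×2, GHas×2, GhaS×2, Ghas×2, gHaS×2, gHas×2, ghaS×2, ghas×2
GgHhAass gametes: GHAs×2, GHas×2, GhAs×2, Ghas×2, gHAs×2, gHas×2, ghAs×2, ghas×2
GgHhaaSs×GgHhAass grid (16·16=256): GGHHAaSs=4 GGHHAass=4 GGHHaaSs=4 GGHHaass=4 GGHhAaSs=8 GGHhAass=8 GGHhaaSs=8 GGHhaass=8 GGhhAaSs=4 GGhhAass=4 GGhhaaSs=4 GGhhaass=4 GgHHAaSs=8 GgHHAass=8 GgHHaaSs=8 GgHHaass=8 GgHhAaSs=16 GgHhAass=16 GgHhaaSs=16 GgHhaass=16 GghhAaSs=8 GghhAass=8 GghhaaSs=8 Gghhaass=8 ggHHAaSs=4 ggHHAass=4 ggHHaaSs=4 ggHHaass=4 ggHhAaSs=8 ggHhAass=8 ggHhaaSs=8 ggHhaass=8 gghhAaSs=4 gghhAass=4 gghhaaSs=4 gghhaass=4
GgHHAass hits 8/256; gcd=8; 8÷8/256÷8 = 1/32

P(GgHHAass) = 1/32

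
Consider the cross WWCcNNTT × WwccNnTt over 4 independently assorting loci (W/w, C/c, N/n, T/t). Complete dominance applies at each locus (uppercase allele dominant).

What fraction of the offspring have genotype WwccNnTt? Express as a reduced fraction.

WWCcNNTT gametes: WCNT×8, WcNT×8
WwccNnTt gametes: WcNT×2, WcNt×2, WcnT×2, Wcnt×2, wcNT×2, wcNt×2, wcnT×2, wcnt×2
WWCcNNTT×WwccNnTt grid (16·16=256): WWCcNNTT=16 WWCcNNTt=16 WWCcNnTT=16 WWCcNnTt=16 WWccNNTT=16 WWccNNTt=16 WWccNnTT=16 WWccNnTt=16 WwCcNNTT=16 WwCcNNTt=16 WwCcNnTT=16 WwCcNnTt=16 WwccNNTT=16 WwccNNTt=16 WwccNnTT=16 WwccNnTt=16
WwccNnTt hits 16/256; gcd=16; 16÷16/256÷16 = 1/16

P(WwccNnTt) = 1/16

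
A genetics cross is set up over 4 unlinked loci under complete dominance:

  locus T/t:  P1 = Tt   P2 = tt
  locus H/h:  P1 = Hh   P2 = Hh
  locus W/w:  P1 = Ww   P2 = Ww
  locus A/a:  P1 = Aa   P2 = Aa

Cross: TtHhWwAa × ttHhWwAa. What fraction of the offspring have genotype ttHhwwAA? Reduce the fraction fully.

TtHhWwAa gametes: THWA×1, THWa×1, THwA×1, THwa×1, ThWA×1, ThWa×1, ThwA×1, Thwa×1, tHWA×1, tHWa×1, tHwA×1, tHwa×1, thWA×1, thWa×1, thwA×1, thwa×1
ttHhWwAa gametes: tHWA×2, tHWa×2, tHwA×2, tHwa×2, thWA×2, thWa×2, thwA×2, thwa×2
TtHhWwAa×ttHhWwAa grid (16·16=256): TtHHWWAA=2 TtHHWWAa=4 TtHHWWaa=2 TtHHWwAA=4 TtHHWwAa=8 TtHHWwaa=4 TtHHwwAA=2 TtHHwwAa=4 TtHHwwaa=2 TtHhWWAA=4 TtHhWWAa=8 TtHhWWaa=4 TtHhWwAA=8 TtHhWwAa=16 TtHhWwaa=8 TtHhwwAA=4 TtHhwwAa=8 TtHhwwaa=4 TthhWWAA=2 TthhWWAa=4 TthhWWaa=2 TthhWwAA=4 TthhWwAa=8 TthhWwaa=4 TthhwwAA=2 TthhwwAa=4 Tthhwwaa=2 ttHHWWAA=2 ttHHWWAa=4 ttHHWWaa=2 ttHHWwAA=4 ttHHWwAa=8 ttHHWwaa=4 ttHHwwAA=2 ttHHwwAa=4 ttHHwwaa=2 ttHhWWAA=4 ttHhWWAa=8 ttHhWWaa=4 ttHhWwAA=8 ttHhWwAa=16 ttHhWwaa=8 ttHhwwAA=4 ttHhwwAa=8 ttHhwwaa=4 tthhWWAA=2 tthhWWAa=4 tthhWWaa=2 tthhWwAA=4 tthhWwAa=8 tthhWwaa=4 tthhwwAA=2 tthhwwAa=4 tthhwwaa=2
ttHhwwAA hits 4/256; gcd=4; 4÷4/256÷4 = 1/64

P(ttHhwwAA) = 1/64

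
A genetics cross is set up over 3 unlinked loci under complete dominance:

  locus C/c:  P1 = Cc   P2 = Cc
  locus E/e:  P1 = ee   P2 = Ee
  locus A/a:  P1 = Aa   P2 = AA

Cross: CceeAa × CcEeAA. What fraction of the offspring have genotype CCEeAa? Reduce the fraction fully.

P(CCEeAa) = 1/16

CceeAa gametes: CeA×2, Cea×2, ceA×2, cea×2
CcEeAA gametes: CEA×2, CeA×2, cEA×2, ceA×2
CceeAa×CcEeAA grid (8·8=64): CCEeAA=4 CCEeAa=4 CCeeAA=4 CCeeAa=4 CcEeAA=8 CcEeAa=8 CceeAA=8 CceeAa=8 ccEeAA=4 ccEeAa=4 cceeAA=4 cceeAa=4
CCEeAa hits 4/64; gcd=4; 4÷4/64÷4 = 1/16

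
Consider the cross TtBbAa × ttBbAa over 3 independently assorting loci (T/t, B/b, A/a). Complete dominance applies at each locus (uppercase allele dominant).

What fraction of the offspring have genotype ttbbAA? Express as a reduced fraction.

TtBbAa gametes: TBA×1, TBa×1, TbA×1, Tba×1, tBA×1, tBa×1, tbA×1, tba×1
ttBbAa gametes: tBA×2, tBa×2, tbA×2, tba×2
TtBbAa×ttBbAa grid (8·8=64): TtBBAA=2 TtBBAa=4 TtBBaa=2 TtBbAA=4 TtBbAa=8 TtBbaa=4 TtbbAA=2 TtbbAa=4 Ttbbaa=2 ttBBAA=2 ttBBAa=4 ttBBaa=2 ttBbAA=4 ttBbAa=8 ttBbaa=4 ttbbAA=2 ttbbAa=4 ttbbaa=2
ttbbAA hits 2/64; gcd=2; 2÷2/64÷2 = 1/32

P(ttbbAA) = 1/32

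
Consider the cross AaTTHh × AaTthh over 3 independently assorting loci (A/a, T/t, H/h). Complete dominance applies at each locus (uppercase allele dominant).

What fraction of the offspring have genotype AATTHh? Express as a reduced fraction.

P(AATTHh) = 1/16

AaTTHh gametes: ATH×2, ATh×2, aTH×2, aTh×2
AaTthh gametes: ATh×2, Ath×2, aTh×2, ath×2
AaTTHh×AaTthh grid (8·8=64): AATTHh=4 AATThh=4 AATtHh=4 AATthh=4 AaTTHh=8 AaTThh=8 AaTtHh=8 AaTthh=8 aaTTHh=4 aaTThh=4 aaTtHh=4 aaTthh=4
AATTHh hits 4/64; gcd=4; 4÷4/64÷4 = 1/16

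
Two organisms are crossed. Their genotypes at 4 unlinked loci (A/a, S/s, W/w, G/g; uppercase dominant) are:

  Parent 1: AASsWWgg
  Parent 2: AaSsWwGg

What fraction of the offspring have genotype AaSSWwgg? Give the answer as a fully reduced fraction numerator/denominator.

AASsWWgg gametes: ASWg×8, AsWg×8
AaSsWwGg gametes: ASWG×1, ASWg×1, ASwG×1, ASwg×1, AsWG×1, AsWg×1, AswG×1, Aswg×1, aSWG×1, aSWg×1, aSwG×1, aSwg×1, asWG×1, asWg×1, aswG×1, aswg×1
AASsWWgg×AaSsWwGg grid (16·16=256): AASSWWGg=8 AASSWWgg=8 AASSWwGg=8 AASSWwgg=8 AASsWWGg=16 AASsWWgg=16 AASsWwGg=16 AASsWwgg=16 AAssWWGg=8 AAssWWgg=8 AAssWwGg=8 AAssWwgg=8 AaSSWWGg=8 AaSSWWgg=8 AaSSWwGg=8 AaSSWwgg=8 AaSsWWGg=16 AaSsWWgg=16 AaSsWwGg=16 AaSsWwgg=16 AassWWGg=8 AassWWgg=8 AassWwGg=8 AassWwgg=8
AaSSWwgg hits 8/256; gcd=8; 8÷8/256÷8 = 1/32

P(AaSSWwgg) = 1/32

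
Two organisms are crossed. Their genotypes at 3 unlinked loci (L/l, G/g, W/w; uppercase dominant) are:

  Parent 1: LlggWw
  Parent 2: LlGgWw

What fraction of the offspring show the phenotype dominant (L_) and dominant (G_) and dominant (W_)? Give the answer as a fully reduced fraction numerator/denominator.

P(L_ G_ W_) = 9/32

LlggWw gametes: LgW×2, Lgw×2, lgW×2, lgw×2
LlGgWw gametes: LGW×1, LGw×1, LgW×1, Lgw×1, lGW×1, lGw×1, lgW×1, lgw×1
LlggWw×LlGgWw grid (8·8=64): LLGgWW=2 LLGgWw=4 LLGgww=2 LLggWW=2 LLggWw=4 LLggww=2 LlGgWW=4 LlGgWw=8 LlGgww=4 LlggWW=4 LlggWw=8 Llggww=4 llGgWW=2 llGgWw=4 llGgww=2 llggWW=2 llggWw=4 llggww=2
L_ G_ W_ hits 18/64; gcd=2; 18÷2/64÷2 = 9/32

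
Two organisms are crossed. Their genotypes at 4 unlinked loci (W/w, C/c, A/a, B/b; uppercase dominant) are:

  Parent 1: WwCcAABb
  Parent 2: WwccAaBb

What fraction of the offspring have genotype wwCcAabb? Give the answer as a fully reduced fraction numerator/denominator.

P(wwCcAabb) = 1/64

WwCcAABb gametes: WCAB×2, WCAb×2, WcAB×2, WcAb×2, wCAB×2, wCAb×2, wcAB×2, wcAb×2
WwccAaBb gametes: WcAB×2, WcAb×2, WcaB×2, Wcab×2, wcAB×2, wcAb×2, wcaB×2, wcab×2
WwCcAABb×WwccAaBb grid (16·16=256): WWCcAABB=4 WWCcAABb=8 WWCcAAbb=4 WWCcAaBB=4 WWCcAaBb=8 WWCcAabb=4 WWccAABB=4 WWccAABb=8 WWccAAbb=4 WWccAaBB=4 WWccAaBb=8 WWccAabb=4 WwCcAABB=8 WwCcAABb=16 WwCcAAbb=8 WwCcAaBB=8 WwCcAaBb=16 WwCcAabb=8 WwccAABB=8 WwccAABb=16 WwccAAbb=8 WwccAaBB=8 WwccAaBb=16 WwccAabb=8 wwCcAABB=4 wwCcAABb=8 wwCcAAbb=4 wwCcAaBB=4 wwCcAaBb=8 wwCcAabb=4 wwccAABB=4 wwccAABb=8 wwccAAbb=4 wwccAaBB=4 wwccAaBb=8 wwccAabb=4
wwCcAabb hits 4/256; gcd=4; 4÷4/256÷4 = 1/64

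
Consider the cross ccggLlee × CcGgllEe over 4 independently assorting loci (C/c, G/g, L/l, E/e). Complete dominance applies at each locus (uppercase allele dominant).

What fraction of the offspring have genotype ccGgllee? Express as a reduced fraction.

ccggLlee gametes: cgLe×8, cgle×8
CcGgllEe gametes: CGlE×2, CGle×2, CglE×2, Cgle×2, cGlE×2, cGle×2, cglE×2, cgle×2
ccggLlee×CcGgllEe grid (16·16=256): CcGgLlEe=16 CcGgLlee=16 CcGgllEe=16 CcGgllee=16 CcggLlEe=16 CcggLlee=16 CcggllEe=16 Ccggllee=16 ccGgLlEe=16 ccGgLlee=16 ccGgllEe=16 ccGgllee=16 ccggLlEe=16 ccggLlee=16 ccggllEe=16 ccggllee=16
ccGgllee hits 16/256; gcd=16; 16÷16/256÷16 = 1/16

P(ccGgllee) = 1/16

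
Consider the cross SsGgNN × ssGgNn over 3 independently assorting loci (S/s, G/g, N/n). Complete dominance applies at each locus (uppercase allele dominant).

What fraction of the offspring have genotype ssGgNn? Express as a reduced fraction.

P(ssGgNn) = 1/8

SsGgNN gametes: SGN×2, SgN×2, sGN×2, sgN×2
ssGgNn gametes: sGN×2, sGn×2, sgN×2, sgn×2
SsGgNN×ssGgNn grid (8·8=64): SsGGNN=4 SsGGNn=4 SsGgNN=8 SsGgNn=8 SsggNN=4 SsggNn=4 ssGGNN=4 ssGGNn=4 ssGgNN=8 ssGgNn=8 ssggNN=4 ssggNn=4
ssGgNn hits 8/64; gcd=8; 8÷8/64÷8 = 1/8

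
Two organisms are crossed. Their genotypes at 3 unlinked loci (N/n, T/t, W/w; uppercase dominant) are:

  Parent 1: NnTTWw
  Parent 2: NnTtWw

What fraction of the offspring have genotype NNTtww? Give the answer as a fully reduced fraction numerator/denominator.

P(NNTtww) = 1/32

NnTTWw gametes: NTW×2, NTw×2, nTW×2, nTw×2
NnTtWw gametes: NTW×1, NTw×1, NtW×1, Ntw×1, nTW×1, nTw×1, ntW×1, ntw×1
NnTTWw×NnTtWw grid (8·8=64): NNTTWW=2 NNTTWw=4 NNTTww=2 NNTtWW=2 NNTtWw=4 NNTtww=2 NnTTWW=4 NnTTWw=8 NnTTww=4 NnTtWW=4 NnTtWw=8 NnTtww=4 nnTTWW=2 nnTTWw=4 nnTTww=2 nnTtWW=2 nnTtWw=4 nnTtww=2
NNTtww hits 2/64; gcd=2; 2÷2/64÷2 = 1/32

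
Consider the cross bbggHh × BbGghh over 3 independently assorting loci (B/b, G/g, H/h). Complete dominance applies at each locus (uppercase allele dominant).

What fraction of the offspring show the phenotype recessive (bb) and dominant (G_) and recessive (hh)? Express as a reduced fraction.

bbggHh gametes: bgH×4, bgh×4
BbGghh gametes: BGh×2, Bgh×2, bGh×2, bgh×2
bbggHh×BbGghh grid (8·8=64): BbGgHh=8 BbGghh=8 BbggHh=8 Bbgghh=8 bbGgHh=8 bbGghh=8 bbggHh=8 bbgghh=8
bb G_ hh hits 8/64; gcd=8; 8÷8/64÷8 = 1/8

P(bb G_ hh) = 1/8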